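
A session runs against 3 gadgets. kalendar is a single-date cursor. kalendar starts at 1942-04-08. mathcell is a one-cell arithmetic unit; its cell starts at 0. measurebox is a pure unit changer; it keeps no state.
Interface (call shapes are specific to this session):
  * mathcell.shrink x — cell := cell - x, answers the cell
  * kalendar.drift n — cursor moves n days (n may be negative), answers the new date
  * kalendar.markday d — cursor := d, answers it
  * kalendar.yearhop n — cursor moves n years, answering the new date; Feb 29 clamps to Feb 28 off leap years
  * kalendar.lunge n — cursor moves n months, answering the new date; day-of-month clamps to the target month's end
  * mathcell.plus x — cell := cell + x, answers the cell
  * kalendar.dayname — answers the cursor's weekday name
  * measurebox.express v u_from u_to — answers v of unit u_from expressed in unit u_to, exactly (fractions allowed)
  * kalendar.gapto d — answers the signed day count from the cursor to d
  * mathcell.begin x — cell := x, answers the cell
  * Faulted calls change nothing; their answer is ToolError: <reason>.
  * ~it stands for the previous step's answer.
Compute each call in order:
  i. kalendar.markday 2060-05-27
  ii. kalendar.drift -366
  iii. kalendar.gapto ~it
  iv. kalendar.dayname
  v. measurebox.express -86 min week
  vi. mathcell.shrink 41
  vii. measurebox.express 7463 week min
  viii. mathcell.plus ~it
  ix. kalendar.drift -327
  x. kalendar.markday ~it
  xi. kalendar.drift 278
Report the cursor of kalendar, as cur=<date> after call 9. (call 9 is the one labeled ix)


Next I call kalendar.markday with d='2060-05-27', which returns 2060-05-27.
I call kalendar.drift with n='-366', and observe 2059-05-27.
Next I call kalendar.gapto with d='~it', giving 0.
Calling kalendar.dayname, and see Tuesday.
Next I call measurebox.express with v='-86', u_from='min', u_to='week': -43/5040.
Then mathcell.shrink with x='41', and observe -41.
Next I call measurebox.express with v='7463', u_from='week', u_to='min', → 75227040.
I try mathcell.plus with x='~it', yielding 75226999.
Now I run kalendar.drift with n='-327', and see 2058-07-04.
Next I call kalendar.markday with d='~it', and see 2058-07-04.
Then kalendar.drift with n='278', and observe 2059-04-08.

Answer: cur=2058-07-04


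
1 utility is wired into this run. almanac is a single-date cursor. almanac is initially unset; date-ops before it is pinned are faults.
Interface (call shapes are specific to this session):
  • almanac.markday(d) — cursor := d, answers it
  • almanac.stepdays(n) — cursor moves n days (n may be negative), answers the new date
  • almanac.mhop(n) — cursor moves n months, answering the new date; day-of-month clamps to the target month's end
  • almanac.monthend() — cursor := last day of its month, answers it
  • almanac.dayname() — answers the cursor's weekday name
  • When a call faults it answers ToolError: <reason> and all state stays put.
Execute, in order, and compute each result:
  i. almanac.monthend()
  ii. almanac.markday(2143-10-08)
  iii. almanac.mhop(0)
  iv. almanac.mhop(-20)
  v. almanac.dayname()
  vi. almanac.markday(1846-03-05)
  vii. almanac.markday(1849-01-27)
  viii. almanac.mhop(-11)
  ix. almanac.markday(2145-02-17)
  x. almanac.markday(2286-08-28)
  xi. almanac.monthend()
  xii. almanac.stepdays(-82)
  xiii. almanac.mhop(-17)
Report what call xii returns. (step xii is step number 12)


Answer: 2286-06-10

Derivation:
CALL almanac.monthend[]
RET  ToolError: no date set
CALL almanac.markday[d='2143-10-08']
RET  2143-10-08
CALL almanac.mhop[n='0']
RET  2143-10-08
CALL almanac.mhop[n='-20']
RET  2142-02-08
CALL almanac.dayname[]
RET  Thursday
CALL almanac.markday[d='1846-03-05']
RET  1846-03-05
CALL almanac.markday[d='1849-01-27']
RET  1849-01-27
CALL almanac.mhop[n='-11']
RET  1848-02-27
CALL almanac.markday[d='2145-02-17']
RET  2145-02-17
CALL almanac.markday[d='2286-08-28']
RET  2286-08-28
CALL almanac.monthend[]
RET  2286-08-31
CALL almanac.stepdays[n='-82']
RET  2286-06-10
CALL almanac.mhop[n='-17']
RET  2285-01-10


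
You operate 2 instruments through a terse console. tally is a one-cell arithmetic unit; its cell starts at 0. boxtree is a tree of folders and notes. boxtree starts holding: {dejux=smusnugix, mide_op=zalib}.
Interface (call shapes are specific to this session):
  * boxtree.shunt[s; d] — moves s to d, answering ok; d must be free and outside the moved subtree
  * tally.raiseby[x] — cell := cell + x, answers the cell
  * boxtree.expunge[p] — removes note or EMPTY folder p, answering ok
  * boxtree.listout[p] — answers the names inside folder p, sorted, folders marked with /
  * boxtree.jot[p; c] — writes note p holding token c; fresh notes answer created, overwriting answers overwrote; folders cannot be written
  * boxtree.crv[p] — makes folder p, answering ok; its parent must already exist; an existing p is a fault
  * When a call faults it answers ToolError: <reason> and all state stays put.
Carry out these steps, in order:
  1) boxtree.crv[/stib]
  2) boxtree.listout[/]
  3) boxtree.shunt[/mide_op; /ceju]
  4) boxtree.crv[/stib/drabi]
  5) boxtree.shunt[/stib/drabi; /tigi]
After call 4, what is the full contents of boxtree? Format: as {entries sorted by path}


>> boxtree.crv(p: /stib)
<< ok
>> boxtree.listout(p: /)
<< [dejux, mide_op, stib/]
>> boxtree.shunt(s: /mide_op, d: /ceju)
<< ok
>> boxtree.crv(p: /stib/drabi)
<< ok
>> boxtree.shunt(s: /stib/drabi, d: /tigi)
<< ok

Answer: {ceju=zalib, dejux=smusnugix, stib/, stib/drabi/}


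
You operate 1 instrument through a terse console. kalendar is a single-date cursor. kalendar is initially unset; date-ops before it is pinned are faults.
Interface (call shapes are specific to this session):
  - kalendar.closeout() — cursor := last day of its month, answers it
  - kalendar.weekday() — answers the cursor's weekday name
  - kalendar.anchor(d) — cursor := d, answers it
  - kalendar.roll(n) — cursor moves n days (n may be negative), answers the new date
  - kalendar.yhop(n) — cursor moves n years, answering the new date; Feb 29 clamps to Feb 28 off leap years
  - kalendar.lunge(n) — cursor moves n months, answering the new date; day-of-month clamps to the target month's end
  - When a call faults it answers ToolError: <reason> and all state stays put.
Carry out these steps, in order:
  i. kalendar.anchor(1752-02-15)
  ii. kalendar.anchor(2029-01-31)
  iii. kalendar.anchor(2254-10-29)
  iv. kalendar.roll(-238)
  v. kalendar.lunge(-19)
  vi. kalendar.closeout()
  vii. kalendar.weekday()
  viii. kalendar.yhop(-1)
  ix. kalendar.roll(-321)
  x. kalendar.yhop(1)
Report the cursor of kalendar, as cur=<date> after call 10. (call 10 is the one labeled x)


>> kalendar.anchor(1752-02-15)
<< 1752-02-15
>> kalendar.anchor(2029-01-31)
<< 2029-01-31
>> kalendar.anchor(2254-10-29)
<< 2254-10-29
>> kalendar.roll(-238)
<< 2254-03-05
>> kalendar.lunge(-19)
<< 2252-08-05
>> kalendar.closeout()
<< 2252-08-31
>> kalendar.weekday()
<< Tuesday
>> kalendar.yhop(-1)
<< 2251-08-31
>> kalendar.roll(-321)
<< 2250-10-14
>> kalendar.yhop(1)
<< 2251-10-14

Answer: cur=2251-10-14


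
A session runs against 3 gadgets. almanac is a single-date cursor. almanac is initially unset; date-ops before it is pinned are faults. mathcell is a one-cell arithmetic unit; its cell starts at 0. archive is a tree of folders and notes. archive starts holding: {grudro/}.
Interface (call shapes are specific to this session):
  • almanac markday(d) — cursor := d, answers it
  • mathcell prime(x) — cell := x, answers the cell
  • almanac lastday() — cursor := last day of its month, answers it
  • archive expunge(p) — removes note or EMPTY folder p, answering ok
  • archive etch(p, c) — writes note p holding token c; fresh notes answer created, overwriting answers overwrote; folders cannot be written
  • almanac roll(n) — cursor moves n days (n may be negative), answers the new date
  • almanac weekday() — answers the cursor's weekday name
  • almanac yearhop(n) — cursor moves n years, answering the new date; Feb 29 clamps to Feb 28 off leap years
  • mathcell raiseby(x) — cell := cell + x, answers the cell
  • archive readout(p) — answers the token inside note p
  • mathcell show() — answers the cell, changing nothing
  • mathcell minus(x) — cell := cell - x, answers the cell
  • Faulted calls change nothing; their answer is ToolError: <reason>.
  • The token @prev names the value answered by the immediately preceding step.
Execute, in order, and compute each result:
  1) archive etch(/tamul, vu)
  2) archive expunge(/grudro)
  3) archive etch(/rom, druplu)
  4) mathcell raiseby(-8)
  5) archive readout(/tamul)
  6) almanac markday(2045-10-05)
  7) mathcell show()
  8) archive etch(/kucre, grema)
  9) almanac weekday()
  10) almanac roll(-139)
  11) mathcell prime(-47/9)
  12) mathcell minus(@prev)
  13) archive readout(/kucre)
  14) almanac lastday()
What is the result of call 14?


Answer: 2045-05-31

Derivation:
-- 1. archive etch(/tamul, vu) == created
-- 2. archive expunge(/grudro) == ok
-- 3. archive etch(/rom, druplu) == created
-- 4. mathcell raiseby(-8) == -8
-- 5. archive readout(/tamul) == vu
-- 6. almanac markday(2045-10-05) == 2045-10-05
-- 7. mathcell show() == -8
-- 8. archive etch(/kucre, grema) == created
-- 9. almanac weekday() == Thursday
-- 10. almanac roll(-139) == 2045-05-19
-- 11. mathcell prime(-47/9) == -47/9
-- 12. mathcell minus(@prev) == 0
-- 13. archive readout(/kucre) == grema
-- 14. almanac lastday() == 2045-05-31


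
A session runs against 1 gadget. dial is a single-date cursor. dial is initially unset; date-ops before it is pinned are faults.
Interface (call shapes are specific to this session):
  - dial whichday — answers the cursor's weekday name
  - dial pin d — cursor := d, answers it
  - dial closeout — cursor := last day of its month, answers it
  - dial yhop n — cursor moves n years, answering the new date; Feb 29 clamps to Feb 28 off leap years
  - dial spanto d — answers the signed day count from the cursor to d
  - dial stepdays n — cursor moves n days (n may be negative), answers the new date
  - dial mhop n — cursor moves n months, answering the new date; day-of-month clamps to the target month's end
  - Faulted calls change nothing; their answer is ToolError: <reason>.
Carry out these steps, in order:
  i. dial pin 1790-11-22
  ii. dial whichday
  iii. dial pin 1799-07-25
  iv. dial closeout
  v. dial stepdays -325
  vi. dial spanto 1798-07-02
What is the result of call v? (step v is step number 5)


[in] dial pin d→1790-11-22
:: 1790-11-22
[in] dial whichday
:: Monday
[in] dial pin d→1799-07-25
:: 1799-07-25
[in] dial closeout
:: 1799-07-31
[in] dial stepdays n→-325
:: 1798-09-09
[in] dial spanto d→1798-07-02
:: -69

Answer: 1798-09-09


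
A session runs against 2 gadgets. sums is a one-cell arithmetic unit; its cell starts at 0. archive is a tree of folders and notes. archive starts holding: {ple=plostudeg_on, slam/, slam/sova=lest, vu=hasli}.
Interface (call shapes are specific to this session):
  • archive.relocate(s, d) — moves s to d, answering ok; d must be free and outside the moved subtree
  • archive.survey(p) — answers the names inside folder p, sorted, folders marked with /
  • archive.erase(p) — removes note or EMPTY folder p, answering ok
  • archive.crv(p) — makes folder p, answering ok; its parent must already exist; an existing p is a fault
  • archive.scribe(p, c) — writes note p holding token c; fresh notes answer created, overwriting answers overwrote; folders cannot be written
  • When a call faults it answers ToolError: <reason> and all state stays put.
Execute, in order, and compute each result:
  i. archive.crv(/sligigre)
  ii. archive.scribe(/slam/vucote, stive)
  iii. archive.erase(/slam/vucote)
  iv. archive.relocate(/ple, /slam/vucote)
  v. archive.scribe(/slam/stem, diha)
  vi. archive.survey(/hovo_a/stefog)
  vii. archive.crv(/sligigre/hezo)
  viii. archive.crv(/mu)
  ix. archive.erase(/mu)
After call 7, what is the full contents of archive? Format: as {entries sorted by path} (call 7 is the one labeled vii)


! archive.crv(p: /sligigre) => ok
! archive.scribe(p: /slam/vucote, c: stive) => created
! archive.erase(p: /slam/vucote) => ok
! archive.relocate(s: /ple, d: /slam/vucote) => ok
! archive.scribe(p: /slam/stem, c: diha) => created
! archive.survey(p: /hovo_a/stefog) => ToolError: not found
! archive.crv(p: /sligigre/hezo) => ok
! archive.crv(p: /mu) => ok
! archive.erase(p: /mu) => ok

Answer: {slam/, slam/sova=lest, slam/stem=diha, slam/vucote=plostudeg_on, sligigre/, sligigre/hezo/, vu=hasli}


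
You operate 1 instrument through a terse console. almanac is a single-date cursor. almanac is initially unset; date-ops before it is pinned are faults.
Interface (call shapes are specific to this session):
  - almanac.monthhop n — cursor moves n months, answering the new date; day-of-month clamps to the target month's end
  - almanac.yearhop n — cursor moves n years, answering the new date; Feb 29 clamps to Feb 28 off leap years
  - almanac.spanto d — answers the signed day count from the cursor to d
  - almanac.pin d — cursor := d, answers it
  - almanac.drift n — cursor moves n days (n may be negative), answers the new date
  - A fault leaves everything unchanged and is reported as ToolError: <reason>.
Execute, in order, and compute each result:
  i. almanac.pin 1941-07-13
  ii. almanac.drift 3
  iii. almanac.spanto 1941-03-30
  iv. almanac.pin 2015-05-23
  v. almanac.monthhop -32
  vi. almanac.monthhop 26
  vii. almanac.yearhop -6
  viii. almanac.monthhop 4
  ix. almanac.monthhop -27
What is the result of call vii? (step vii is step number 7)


Answer: 2008-11-23

Derivation:
Now I run almanac.pin on d: 1941-07-13, and get 1941-07-13.
Then almanac.drift on n: 3: 1941-07-16.
I use almanac.spanto on d: 1941-03-30, and see -108.
Next I call almanac.pin on d: 2015-05-23, and observe 2015-05-23.
I use almanac.monthhop on n: -32, → 2012-09-23.
I use almanac.monthhop on n: 26, and see 2014-11-23.
I invoke almanac.yearhop on n: -6, and observe 2008-11-23.
I use almanac.monthhop on n: 4, → 2009-03-23.
I call almanac.monthhop on n: -27: 2006-12-23.


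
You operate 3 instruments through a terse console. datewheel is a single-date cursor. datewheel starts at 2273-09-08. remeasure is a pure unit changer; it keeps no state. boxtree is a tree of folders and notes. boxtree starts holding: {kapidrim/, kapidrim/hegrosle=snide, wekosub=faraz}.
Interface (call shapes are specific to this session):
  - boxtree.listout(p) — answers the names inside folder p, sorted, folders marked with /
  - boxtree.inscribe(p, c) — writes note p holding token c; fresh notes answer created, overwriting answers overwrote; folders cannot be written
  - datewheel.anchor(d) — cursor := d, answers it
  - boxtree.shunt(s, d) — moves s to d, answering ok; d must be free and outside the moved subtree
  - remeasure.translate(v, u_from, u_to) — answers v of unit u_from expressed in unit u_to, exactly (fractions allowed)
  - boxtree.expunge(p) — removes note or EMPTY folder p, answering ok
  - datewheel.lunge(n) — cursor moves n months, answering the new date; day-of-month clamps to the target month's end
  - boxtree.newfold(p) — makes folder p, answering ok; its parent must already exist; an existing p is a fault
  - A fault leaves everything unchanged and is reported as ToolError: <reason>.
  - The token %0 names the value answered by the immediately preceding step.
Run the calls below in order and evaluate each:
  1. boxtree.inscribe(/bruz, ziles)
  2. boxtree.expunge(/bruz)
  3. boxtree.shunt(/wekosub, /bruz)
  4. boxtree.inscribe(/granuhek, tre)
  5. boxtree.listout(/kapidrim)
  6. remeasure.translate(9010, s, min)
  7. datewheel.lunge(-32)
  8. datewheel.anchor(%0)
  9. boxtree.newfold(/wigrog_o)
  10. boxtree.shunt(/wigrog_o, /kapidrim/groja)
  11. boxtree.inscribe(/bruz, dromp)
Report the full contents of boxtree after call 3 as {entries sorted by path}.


Answer: {bruz=faraz, kapidrim/, kapidrim/hegrosle=snide}

Derivation:
[in] inscribe p='/bruz' c='ziles'
[out] created
[in] expunge p='/bruz'
[out] ok
[in] shunt s='/wekosub' d='/bruz'
[out] ok
[in] inscribe p='/granuhek' c='tre'
[out] created
[in] listout p='/kapidrim'
[out] [hegrosle]
[in] translate v='9010' u_from='s' u_to='min'
[out] 901/6
[in] lunge n='-32'
[out] 2271-01-08
[in] anchor d='%0'
[out] 2271-01-08
[in] newfold p='/wigrog_o'
[out] ok
[in] shunt s='/wigrog_o' d='/kapidrim/groja'
[out] ok
[in] inscribe p='/bruz' c='dromp'
[out] overwrote


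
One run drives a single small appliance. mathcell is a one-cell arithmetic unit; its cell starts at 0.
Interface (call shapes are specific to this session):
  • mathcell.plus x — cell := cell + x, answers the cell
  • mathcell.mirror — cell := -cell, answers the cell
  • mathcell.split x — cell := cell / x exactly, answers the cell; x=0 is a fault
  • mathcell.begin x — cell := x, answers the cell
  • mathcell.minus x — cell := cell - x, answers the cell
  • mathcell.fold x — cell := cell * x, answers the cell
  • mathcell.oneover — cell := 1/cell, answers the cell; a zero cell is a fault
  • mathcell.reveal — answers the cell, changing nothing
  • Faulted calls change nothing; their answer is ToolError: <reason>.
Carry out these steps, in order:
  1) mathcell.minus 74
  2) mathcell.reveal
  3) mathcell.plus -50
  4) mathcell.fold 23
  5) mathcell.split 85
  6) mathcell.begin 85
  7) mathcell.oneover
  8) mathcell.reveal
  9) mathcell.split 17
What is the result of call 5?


> minus x: 74
= -74
> reveal
= -74
> plus x: -50
= -124
> fold x: 23
= -2852
> split x: 85
= -2852/85
> begin x: 85
= 85
> oneover
= 1/85
> reveal
= 1/85
> split x: 17
= 1/1445

Answer: -2852/85


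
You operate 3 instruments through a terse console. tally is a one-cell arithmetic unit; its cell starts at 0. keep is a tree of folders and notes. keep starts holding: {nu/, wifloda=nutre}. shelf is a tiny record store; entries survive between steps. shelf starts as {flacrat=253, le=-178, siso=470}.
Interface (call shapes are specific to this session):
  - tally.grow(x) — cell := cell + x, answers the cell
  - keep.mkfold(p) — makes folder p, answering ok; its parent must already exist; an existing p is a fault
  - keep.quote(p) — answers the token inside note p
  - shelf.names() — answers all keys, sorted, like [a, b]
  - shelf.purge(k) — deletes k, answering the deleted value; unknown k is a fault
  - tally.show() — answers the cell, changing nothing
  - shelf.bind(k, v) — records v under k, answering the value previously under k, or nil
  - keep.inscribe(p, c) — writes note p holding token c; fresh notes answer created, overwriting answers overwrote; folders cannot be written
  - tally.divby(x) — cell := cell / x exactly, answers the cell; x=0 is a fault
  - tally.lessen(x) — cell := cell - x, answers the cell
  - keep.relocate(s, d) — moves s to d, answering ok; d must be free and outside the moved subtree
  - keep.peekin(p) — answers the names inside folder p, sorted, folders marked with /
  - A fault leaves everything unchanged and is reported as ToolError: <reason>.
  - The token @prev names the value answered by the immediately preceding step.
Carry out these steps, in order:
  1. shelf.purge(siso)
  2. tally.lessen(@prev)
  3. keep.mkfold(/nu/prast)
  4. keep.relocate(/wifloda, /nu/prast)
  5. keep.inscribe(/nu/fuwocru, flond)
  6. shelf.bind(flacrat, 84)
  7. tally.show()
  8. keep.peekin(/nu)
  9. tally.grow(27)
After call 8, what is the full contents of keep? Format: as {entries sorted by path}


Answer: {nu/, nu/fuwocru=flond, nu/prast/, wifloda=nutre}

Derivation:
% 1. purge(k=siso) => 470
% 2. lessen(x=@prev) => -470
% 3. mkfold(p=/nu/prast) => ok
% 4. relocate(s=/wifloda, d=/nu/prast) => ToolError: exists
% 5. inscribe(p=/nu/fuwocru, c=flond) => created
% 6. bind(k=flacrat, v=84) => 253
% 7. show() => -470
% 8. peekin(p=/nu) => [fuwocru, prast/]
% 9. grow(x=27) => -443


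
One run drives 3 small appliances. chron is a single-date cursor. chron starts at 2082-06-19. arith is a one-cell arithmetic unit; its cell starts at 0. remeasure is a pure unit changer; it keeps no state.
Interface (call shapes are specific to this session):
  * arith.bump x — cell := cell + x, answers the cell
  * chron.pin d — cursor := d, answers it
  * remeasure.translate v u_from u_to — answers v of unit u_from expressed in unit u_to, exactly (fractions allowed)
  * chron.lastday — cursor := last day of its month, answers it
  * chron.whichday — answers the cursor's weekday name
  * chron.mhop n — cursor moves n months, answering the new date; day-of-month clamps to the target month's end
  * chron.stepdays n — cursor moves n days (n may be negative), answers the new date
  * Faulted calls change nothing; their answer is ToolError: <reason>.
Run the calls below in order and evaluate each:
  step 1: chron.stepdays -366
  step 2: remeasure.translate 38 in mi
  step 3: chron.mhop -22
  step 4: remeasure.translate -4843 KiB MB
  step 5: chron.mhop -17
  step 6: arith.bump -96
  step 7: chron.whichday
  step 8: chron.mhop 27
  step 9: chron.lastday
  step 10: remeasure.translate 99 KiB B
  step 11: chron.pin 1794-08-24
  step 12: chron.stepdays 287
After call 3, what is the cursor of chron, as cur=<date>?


! chron.stepdays(-366) => 2081-06-18
! remeasure.translate(38, in, mi) => 19/31680
! chron.mhop(-22) => 2079-08-18
! remeasure.translate(-4843, KiB, MB) => -77488/15625
! chron.mhop(-17) => 2078-03-18
! arith.bump(-96) => -96
! chron.whichday() => Friday
! chron.mhop(27) => 2080-06-18
! chron.lastday() => 2080-06-30
! remeasure.translate(99, KiB, B) => 101376
! chron.pin(1794-08-24) => 1794-08-24
! chron.stepdays(287) => 1795-06-07

Answer: cur=2079-08-18


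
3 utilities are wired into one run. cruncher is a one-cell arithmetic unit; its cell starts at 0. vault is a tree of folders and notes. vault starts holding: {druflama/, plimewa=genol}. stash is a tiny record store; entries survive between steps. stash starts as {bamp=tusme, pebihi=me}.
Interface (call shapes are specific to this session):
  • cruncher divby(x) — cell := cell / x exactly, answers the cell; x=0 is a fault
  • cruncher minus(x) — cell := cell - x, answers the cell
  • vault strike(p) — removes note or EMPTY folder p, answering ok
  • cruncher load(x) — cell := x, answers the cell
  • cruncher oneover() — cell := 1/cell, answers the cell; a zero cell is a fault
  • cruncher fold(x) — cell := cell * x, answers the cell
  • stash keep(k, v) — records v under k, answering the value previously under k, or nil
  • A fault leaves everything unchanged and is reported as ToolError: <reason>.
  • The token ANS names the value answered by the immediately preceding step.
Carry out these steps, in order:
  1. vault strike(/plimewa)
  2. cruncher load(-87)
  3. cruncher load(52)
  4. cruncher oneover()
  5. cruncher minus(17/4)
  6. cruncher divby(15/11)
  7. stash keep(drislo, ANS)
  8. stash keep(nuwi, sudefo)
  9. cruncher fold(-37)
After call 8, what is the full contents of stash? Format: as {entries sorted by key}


Act: vault strike[/plimewa]
Obs: ok
Act: cruncher load[-87]
Obs: -87
Act: cruncher load[52]
Obs: 52
Act: cruncher oneover[]
Obs: 1/52
Act: cruncher minus[17/4]
Obs: -55/13
Act: cruncher divby[15/11]
Obs: -121/39
Act: stash keep[drislo; ANS]
Obs: nil
Act: stash keep[nuwi; sudefo]
Obs: nil
Act: cruncher fold[-37]
Obs: 4477/39

Answer: {bamp=tusme, drislo=-121/39, nuwi=sudefo, pebihi=me}


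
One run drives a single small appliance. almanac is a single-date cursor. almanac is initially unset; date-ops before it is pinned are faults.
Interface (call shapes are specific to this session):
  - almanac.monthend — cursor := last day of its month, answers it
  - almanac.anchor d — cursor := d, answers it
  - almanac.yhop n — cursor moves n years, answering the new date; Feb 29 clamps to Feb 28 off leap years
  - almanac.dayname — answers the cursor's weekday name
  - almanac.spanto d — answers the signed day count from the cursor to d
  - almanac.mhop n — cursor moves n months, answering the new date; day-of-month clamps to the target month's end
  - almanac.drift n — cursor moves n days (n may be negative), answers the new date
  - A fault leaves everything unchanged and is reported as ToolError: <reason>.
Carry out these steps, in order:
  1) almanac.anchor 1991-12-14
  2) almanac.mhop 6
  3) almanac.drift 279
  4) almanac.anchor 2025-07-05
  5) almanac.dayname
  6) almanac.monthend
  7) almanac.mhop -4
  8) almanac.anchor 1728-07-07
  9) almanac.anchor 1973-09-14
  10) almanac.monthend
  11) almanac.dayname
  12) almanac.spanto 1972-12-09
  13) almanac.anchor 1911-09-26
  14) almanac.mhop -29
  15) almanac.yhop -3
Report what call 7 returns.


Now I run almanac.anchor using d=1991-12-14, yielding 1991-12-14.
I invoke almanac.mhop using n=6, → 1992-06-14.
Using almanac.drift using n=279, giving 1993-03-20.
I call almanac.anchor using d=2025-07-05, → 2025-07-05.
I try almanac.dayname(), and see Saturday.
Then almanac.monthend(): 2025-07-31.
I run almanac.mhop using n=-4, giving 2025-03-31.
I try almanac.anchor using d=1728-07-07: 1728-07-07.
I call almanac.anchor using d=1973-09-14, and see 1973-09-14.
Invoking almanac.monthend, and get 1973-09-30.
Then almanac.dayname, yielding Sunday.
I invoke almanac.spanto using d=1972-12-09, giving -295.
I run almanac.anchor using d=1911-09-26, → 1911-09-26.
I invoke almanac.mhop using n=-29, and see 1909-04-26.
Now I run almanac.yhop using n=-3, yielding 1906-04-26.

Answer: 2025-03-31


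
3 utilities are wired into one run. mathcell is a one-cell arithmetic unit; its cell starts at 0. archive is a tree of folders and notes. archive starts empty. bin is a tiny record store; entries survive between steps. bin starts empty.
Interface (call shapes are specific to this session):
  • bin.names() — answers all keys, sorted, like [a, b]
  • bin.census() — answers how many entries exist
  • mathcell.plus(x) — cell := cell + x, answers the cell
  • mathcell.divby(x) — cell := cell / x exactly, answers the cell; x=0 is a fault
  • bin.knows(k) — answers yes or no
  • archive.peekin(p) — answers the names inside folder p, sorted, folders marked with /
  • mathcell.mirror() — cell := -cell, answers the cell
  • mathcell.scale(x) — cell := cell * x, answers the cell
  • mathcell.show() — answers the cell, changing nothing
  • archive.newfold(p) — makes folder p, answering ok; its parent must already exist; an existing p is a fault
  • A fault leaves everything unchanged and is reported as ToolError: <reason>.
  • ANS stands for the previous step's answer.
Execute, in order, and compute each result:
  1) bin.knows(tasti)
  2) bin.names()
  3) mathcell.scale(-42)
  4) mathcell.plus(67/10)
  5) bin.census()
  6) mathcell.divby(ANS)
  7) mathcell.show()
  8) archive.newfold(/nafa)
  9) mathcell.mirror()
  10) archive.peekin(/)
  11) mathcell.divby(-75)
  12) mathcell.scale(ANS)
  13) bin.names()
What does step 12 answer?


I invoke bin.knows using k: tasti, — result: no.
I call bin.names(), and get [].
Next I call mathcell.scale using x: -42, giving 0.
Now I run mathcell.plus using x: 67/10, → 67/10.
Using bin.census(): 0.
I use mathcell.divby using x: ANS, and get ToolError: division by zero.
I invoke mathcell.show(), — result: 67/10.
I use archive.newfold using p: /nafa, giving ok.
Next I call mathcell.mirror(), — result: -67/10.
Now I run archive.peekin using p: /, and see [nafa/].
I try mathcell.divby using x: -75, which returns 67/750.
I run mathcell.scale using x: ANS, giving 4489/562500.
I use bin.names(), and see [].

Answer: 4489/562500


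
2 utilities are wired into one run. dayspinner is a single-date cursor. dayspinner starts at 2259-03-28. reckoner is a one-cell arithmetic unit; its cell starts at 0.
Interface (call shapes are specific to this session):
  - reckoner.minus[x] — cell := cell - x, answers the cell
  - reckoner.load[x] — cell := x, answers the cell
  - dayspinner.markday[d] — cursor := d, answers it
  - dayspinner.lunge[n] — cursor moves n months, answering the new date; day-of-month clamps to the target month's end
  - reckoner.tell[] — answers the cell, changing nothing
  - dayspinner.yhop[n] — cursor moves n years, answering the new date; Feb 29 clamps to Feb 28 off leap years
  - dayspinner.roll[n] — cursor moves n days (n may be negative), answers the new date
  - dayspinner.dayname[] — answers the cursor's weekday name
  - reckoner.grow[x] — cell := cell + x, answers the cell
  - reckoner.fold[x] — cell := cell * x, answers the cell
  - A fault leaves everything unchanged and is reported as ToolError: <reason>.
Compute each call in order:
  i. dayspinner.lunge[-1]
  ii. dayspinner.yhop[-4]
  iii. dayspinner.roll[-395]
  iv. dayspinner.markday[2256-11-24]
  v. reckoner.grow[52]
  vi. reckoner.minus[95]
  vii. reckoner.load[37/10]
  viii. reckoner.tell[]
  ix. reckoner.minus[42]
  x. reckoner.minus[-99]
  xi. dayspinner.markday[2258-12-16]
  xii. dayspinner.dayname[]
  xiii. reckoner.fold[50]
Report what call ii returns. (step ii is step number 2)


Do: dayspinner.lunge[n=-1]
See: 2259-02-28
Do: dayspinner.yhop[n=-4]
See: 2255-02-28
Do: dayspinner.roll[n=-395]
See: 2254-01-29
Do: dayspinner.markday[d=2256-11-24]
See: 2256-11-24
Do: reckoner.grow[x=52]
See: 52
Do: reckoner.minus[x=95]
See: -43
Do: reckoner.load[x=37/10]
See: 37/10
Do: reckoner.tell[]
See: 37/10
Do: reckoner.minus[x=42]
See: -383/10
Do: reckoner.minus[x=-99]
See: 607/10
Do: dayspinner.markday[d=2258-12-16]
See: 2258-12-16
Do: dayspinner.dayname[]
See: Thursday
Do: reckoner.fold[x=50]
See: 3035

Answer: 2255-02-28


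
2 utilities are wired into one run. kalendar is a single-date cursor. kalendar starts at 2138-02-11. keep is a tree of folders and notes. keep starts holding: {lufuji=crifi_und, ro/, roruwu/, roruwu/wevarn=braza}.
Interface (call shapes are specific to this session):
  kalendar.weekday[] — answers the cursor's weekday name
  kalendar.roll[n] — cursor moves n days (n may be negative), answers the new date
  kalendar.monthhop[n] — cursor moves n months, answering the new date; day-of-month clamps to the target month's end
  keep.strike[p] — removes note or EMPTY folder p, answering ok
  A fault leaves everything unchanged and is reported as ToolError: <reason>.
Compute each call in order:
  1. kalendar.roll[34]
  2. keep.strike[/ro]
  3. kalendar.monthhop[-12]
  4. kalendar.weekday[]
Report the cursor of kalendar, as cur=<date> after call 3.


$ roll n=34
:: 2138-03-17
$ strike p=/ro
:: ok
$ monthhop n=-12
:: 2137-03-17
$ weekday
:: Sunday

Answer: cur=2137-03-17


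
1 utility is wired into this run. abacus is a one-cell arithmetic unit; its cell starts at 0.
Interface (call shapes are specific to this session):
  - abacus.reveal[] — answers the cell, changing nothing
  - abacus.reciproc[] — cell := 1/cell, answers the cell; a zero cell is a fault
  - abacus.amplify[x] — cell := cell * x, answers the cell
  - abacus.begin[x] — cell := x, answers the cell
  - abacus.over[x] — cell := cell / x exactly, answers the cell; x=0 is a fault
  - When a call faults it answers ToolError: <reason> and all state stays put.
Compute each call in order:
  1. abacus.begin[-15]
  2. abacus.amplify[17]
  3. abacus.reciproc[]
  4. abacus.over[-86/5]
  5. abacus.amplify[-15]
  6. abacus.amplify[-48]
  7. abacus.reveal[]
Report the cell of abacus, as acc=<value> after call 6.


Answer: acc=120/731

Derivation:
I run abacus.begin with x=-15, — result: -15.
Calling abacus.amplify with x=17, — result: -255.
I invoke abacus.reciproc(), which returns -1/255.
I try abacus.over with x=-86/5: 1/4386.
I call abacus.amplify with x=-15, yielding -5/1462.
Using abacus.amplify with x=-48, yielding 120/731.
Using abacus.reveal, which returns 120/731.


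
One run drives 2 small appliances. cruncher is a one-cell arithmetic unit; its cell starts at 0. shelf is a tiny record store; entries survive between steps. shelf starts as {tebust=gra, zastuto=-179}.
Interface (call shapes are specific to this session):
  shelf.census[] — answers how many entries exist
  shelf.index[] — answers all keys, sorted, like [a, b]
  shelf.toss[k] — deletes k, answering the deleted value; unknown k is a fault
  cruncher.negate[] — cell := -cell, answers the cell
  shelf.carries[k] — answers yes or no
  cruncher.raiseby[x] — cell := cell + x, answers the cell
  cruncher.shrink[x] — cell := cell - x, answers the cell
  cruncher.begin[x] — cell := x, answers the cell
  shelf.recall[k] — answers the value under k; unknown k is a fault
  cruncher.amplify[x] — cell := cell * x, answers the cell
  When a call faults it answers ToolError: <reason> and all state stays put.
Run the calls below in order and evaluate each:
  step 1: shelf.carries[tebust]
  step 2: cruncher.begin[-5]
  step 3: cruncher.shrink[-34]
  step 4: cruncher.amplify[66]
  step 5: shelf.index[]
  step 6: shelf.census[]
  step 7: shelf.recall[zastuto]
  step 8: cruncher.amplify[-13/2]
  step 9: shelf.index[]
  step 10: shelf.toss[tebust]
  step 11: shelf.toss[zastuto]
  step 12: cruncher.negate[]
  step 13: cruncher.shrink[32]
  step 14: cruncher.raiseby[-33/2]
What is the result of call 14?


Act: shelf.carries[k=tebust]
Obs: yes
Act: cruncher.begin[x=-5]
Obs: -5
Act: cruncher.shrink[x=-34]
Obs: 29
Act: cruncher.amplify[x=66]
Obs: 1914
Act: shelf.index[]
Obs: [tebust, zastuto]
Act: shelf.census[]
Obs: 2
Act: shelf.recall[k=zastuto]
Obs: -179
Act: cruncher.amplify[x=-13/2]
Obs: -12441
Act: shelf.index[]
Obs: [tebust, zastuto]
Act: shelf.toss[k=tebust]
Obs: gra
Act: shelf.toss[k=zastuto]
Obs: -179
Act: cruncher.negate[]
Obs: 12441
Act: cruncher.shrink[x=32]
Obs: 12409
Act: cruncher.raiseby[x=-33/2]
Obs: 24785/2

Answer: 24785/2


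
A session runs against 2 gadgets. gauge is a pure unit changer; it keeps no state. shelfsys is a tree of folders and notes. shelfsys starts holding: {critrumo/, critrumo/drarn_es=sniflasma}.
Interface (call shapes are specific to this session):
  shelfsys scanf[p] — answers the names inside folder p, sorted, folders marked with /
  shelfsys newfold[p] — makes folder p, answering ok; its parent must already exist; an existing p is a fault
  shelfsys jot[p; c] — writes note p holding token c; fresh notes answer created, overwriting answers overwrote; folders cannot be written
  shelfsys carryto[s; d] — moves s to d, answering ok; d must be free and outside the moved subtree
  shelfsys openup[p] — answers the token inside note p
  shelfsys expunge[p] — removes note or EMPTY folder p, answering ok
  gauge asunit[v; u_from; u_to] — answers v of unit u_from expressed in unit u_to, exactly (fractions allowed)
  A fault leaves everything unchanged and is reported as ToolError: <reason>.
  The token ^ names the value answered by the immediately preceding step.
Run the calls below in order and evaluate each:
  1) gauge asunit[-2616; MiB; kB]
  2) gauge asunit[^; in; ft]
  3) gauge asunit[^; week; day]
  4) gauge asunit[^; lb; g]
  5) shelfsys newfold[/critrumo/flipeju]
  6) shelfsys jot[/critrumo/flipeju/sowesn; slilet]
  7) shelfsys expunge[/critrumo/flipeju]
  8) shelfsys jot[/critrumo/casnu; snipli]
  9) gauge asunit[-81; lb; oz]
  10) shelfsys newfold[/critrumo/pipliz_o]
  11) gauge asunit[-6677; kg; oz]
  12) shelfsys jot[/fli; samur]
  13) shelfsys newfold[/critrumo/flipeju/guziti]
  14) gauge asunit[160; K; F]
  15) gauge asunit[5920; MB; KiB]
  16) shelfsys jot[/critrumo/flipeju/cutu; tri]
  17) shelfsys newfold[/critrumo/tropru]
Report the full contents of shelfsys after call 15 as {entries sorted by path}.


Answer: {critrumo/, critrumo/casnu=snipli, critrumo/drarn_es=sniflasma, critrumo/flipeju/, critrumo/flipeju/guziti/, critrumo/flipeju/sowesn=slilet, critrumo/pipliz_o/, fli=samur}

Derivation:
CALL gauge asunit[-2616; MiB; kB]
RET  -342884352/125
CALL gauge asunit[^; in; ft]
RET  -28573696/125
CALL gauge asunit[^; week; day]
RET  -200015872/125
CALL gauge asunit[^; lb; g]
RET  -283517729431552/390625
CALL shelfsys newfold[/critrumo/flipeju]
RET  ok
CALL shelfsys jot[/critrumo/flipeju/sowesn; slilet]
RET  created
CALL shelfsys expunge[/critrumo/flipeju]
RET  ToolError: not empty
CALL shelfsys jot[/critrumo/casnu; snipli]
RET  created
CALL gauge asunit[-81; lb; oz]
RET  -1296
CALL shelfsys newfold[/critrumo/pipliz_o]
RET  ok
CALL gauge asunit[-6677; kg; oz]
RET  -971200000000/4123567
CALL shelfsys jot[/fli; samur]
RET  created
CALL shelfsys newfold[/critrumo/flipeju/guziti]
RET  ok
CALL gauge asunit[160; K; F]
RET  -17167/100
CALL gauge asunit[5920; MB; KiB]
RET  5781250
CALL shelfsys jot[/critrumo/flipeju/cutu; tri]
RET  created
CALL shelfsys newfold[/critrumo/tropru]
RET  ok


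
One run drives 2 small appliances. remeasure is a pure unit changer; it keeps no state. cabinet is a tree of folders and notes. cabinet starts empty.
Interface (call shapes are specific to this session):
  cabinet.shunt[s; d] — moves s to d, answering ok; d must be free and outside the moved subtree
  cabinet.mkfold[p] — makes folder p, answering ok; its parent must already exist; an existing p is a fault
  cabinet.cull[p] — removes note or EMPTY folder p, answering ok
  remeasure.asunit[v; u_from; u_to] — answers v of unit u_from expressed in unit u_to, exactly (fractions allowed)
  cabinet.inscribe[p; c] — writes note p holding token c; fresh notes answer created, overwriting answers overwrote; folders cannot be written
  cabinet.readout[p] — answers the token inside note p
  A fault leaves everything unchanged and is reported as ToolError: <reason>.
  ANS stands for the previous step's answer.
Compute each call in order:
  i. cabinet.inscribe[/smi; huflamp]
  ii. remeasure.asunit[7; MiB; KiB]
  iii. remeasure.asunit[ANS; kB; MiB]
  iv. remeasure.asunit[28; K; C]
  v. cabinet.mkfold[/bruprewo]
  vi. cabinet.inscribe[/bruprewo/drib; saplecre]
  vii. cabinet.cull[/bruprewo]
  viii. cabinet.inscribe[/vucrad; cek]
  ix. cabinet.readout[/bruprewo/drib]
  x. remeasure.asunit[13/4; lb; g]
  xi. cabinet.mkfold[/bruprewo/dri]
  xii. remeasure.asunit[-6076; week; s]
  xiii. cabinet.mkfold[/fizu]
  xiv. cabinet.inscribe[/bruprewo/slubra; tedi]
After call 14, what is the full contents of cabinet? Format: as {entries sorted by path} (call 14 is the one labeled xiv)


→ inscribe(/smi, huflamp)
← created
→ asunit(7, MiB, KiB)
← 7168
→ asunit(ANS, kB, MiB)
← 875/128
→ asunit(28, K, C)
← -4903/20
→ mkfold(/bruprewo)
← ok
→ inscribe(/bruprewo/drib, saplecre)
← created
→ cull(/bruprewo)
← ToolError: not empty
→ inscribe(/vucrad, cek)
← created
→ readout(/bruprewo/drib)
← saplecre
→ asunit(13/4, lb, g)
← 589670081/400000
→ mkfold(/bruprewo/dri)
← ok
→ asunit(-6076, week, s)
← -3674764800
→ mkfold(/fizu)
← ok
→ inscribe(/bruprewo/slubra, tedi)
← created

Answer: {bruprewo/, bruprewo/dri/, bruprewo/drib=saplecre, bruprewo/slubra=tedi, fizu/, smi=huflamp, vucrad=cek}


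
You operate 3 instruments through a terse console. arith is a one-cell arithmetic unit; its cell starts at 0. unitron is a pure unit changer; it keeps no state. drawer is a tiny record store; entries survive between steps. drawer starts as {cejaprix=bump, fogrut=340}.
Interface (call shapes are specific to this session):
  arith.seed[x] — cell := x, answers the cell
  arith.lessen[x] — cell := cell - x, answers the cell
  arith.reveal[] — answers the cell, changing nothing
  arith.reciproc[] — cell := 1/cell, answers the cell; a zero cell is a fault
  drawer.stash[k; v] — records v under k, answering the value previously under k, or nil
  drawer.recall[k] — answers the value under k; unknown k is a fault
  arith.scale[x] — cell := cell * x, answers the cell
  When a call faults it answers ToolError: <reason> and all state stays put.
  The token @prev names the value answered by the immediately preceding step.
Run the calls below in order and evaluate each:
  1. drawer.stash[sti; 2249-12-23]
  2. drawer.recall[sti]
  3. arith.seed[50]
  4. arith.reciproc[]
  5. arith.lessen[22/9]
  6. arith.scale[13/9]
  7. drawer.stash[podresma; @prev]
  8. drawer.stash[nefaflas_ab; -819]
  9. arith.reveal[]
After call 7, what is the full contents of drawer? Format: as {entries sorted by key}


I try stash on k: sti, v: 2249-12-23: nil.
Invoking recall on k: sti, and get 2249-12-23.
Using seed on x: 50, and get 50.
I run reciproc, and see 1/50.
I try lessen on x: 22/9, → -1091/450.
Invoking scale on x: 13/9, — result: -14183/4050.
I invoke stash on k: podresma, v: @prev, giving nil.
Now I run stash on k: nefaflas_ab, v: -819, which returns nil.
I invoke reveal, and observe -14183/4050.

Answer: {cejaprix=bump, fogrut=340, podresma=-14183/4050, sti=2249-12-23}
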